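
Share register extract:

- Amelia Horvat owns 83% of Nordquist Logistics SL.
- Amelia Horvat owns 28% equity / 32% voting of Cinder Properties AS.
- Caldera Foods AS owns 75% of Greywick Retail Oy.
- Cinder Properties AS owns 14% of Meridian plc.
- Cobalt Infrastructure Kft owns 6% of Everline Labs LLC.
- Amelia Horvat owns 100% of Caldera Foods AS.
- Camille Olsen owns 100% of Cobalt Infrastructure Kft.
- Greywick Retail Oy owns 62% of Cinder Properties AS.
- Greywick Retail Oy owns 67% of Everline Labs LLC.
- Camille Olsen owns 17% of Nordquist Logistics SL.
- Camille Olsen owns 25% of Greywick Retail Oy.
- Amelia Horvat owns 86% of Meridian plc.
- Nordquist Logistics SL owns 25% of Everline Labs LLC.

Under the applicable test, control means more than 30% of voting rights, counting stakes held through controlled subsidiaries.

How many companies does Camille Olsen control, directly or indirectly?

1

Camille holds 100% of Cobalt, so Camille controls Cobalt.
No other company's threshold is met.
Camille controls 1 company.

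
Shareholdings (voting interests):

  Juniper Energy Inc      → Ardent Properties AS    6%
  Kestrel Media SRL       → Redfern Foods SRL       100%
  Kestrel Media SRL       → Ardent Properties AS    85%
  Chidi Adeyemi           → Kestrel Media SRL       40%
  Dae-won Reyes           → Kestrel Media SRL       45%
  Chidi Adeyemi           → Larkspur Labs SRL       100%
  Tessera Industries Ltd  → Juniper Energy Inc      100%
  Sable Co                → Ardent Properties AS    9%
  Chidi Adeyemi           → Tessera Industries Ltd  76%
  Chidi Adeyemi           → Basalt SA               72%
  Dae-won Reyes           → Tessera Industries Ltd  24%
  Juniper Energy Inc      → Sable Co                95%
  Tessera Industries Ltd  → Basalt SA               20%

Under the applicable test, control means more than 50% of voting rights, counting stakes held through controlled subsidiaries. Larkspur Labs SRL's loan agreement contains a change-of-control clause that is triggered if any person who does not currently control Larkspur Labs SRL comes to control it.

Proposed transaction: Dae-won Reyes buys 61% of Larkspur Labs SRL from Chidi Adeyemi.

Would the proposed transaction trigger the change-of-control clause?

The purchase adds only to Dae-won's holdings (Chidi's stake shrinks), so Dae-won is the only person who could newly come to control Larkspur.
Dae-won's largest direct stake is 45% in Kestrel, which does not meet the threshold, so Dae-won controls no company.
Neither Dae-won nor any entity Dae-won controls holds any voting interest in Larkspur.
So before the transaction, Dae-won does not control Larkspur.
After the purchase, Dae-won holds 61% of Larkspur directly, and Chidi's stake falls to 39%.
Dae-won holds 61% of Larkspur, so Dae-won controls Larkspur.
Dae-won did not control Larkspur before and does after, so the clause is triggered.

Yes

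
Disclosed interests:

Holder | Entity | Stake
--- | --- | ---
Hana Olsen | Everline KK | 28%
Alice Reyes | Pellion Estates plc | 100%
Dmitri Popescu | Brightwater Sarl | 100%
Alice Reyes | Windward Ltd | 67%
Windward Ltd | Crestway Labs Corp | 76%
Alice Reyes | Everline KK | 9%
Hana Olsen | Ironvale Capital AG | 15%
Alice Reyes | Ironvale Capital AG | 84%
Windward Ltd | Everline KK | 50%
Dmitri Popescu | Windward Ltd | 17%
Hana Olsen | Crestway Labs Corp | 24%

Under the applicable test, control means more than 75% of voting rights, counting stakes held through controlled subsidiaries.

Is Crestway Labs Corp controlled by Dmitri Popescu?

No

Dmitri holds 100% of Brightwater, so Dmitri controls Brightwater.
Neither Dmitri nor any entity Dmitri controls holds any voting interest in Crestway.
So Dmitri does not control Crestway.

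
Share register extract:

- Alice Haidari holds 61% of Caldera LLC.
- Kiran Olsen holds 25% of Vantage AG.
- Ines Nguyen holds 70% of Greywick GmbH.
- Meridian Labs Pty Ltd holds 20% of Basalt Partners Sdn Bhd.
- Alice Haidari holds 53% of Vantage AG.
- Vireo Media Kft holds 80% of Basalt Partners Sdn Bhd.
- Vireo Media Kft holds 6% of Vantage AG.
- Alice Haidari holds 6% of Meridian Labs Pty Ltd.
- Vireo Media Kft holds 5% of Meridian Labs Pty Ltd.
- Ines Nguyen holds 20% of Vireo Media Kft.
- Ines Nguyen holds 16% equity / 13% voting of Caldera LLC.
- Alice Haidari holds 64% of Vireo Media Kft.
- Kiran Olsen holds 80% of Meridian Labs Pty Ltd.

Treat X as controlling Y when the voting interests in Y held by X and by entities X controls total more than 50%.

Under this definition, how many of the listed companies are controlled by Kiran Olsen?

1

Kiran holds 80% of Meridian, so Kiran controls Meridian.
No other company's threshold is met.
Kiran controls 1 company.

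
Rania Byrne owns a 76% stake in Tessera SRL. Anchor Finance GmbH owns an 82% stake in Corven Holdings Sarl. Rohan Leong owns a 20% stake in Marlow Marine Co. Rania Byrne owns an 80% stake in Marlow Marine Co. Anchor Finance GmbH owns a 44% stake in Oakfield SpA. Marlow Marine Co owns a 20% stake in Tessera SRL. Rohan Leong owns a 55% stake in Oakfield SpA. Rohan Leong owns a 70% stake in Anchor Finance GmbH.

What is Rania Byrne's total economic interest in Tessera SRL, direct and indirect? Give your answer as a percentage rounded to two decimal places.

92.00%

Rania reaches Tessera along 2 paths.
Via Marlow: 80% × 20% = 16%.
Direct stake: 76% = 76%.
Total: 16% + 76% = 92%.
Rounded: 92.00%.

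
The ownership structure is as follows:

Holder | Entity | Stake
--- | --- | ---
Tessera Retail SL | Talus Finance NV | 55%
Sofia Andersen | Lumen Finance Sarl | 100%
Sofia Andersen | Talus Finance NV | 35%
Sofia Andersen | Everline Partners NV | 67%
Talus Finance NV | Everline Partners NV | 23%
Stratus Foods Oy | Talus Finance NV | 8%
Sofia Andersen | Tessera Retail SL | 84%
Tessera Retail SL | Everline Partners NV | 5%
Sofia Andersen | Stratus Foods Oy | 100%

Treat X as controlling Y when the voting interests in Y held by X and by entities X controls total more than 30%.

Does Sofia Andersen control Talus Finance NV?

Sofia holds 100% of Stratus, so Sofia controls Stratus.
Sofia holds 84% of Tessera, so Sofia controls Tessera.
Stratus and Tessera and Sofia together hold 8% + 55% + 35% = 98% of Talus, so Sofia controls Talus.

Yes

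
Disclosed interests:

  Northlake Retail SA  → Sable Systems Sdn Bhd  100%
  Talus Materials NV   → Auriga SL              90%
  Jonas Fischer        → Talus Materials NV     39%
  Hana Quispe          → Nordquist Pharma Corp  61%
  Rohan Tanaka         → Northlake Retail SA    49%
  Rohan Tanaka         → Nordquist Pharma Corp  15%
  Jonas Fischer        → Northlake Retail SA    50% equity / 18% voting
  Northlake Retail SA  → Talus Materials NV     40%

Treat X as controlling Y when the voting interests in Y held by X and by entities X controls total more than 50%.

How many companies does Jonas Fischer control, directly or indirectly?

0

Jonas's largest direct stake is 39% in Talus, which does not meet the threshold.
Jonas controls 0 companies.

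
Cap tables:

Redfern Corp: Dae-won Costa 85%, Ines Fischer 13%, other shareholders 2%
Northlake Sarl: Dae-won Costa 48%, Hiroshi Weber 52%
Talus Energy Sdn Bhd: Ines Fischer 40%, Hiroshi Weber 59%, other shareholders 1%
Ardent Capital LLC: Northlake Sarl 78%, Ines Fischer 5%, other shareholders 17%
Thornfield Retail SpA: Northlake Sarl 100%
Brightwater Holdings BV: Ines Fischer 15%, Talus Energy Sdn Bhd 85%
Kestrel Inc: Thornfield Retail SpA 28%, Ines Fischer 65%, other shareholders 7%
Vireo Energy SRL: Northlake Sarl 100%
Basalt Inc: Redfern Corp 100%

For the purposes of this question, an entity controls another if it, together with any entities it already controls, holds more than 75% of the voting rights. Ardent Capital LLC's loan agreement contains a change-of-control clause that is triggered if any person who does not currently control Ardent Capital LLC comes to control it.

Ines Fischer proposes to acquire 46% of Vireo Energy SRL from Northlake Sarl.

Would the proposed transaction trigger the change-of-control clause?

No

The purchase adds only to Ines's holdings (Northlake's stake shrinks), so Ines is the only person who could newly come to control Ardent.
Ines's largest direct stake is 65% in Kestrel, which does not meet the threshold, so Ines controls no company.
In Ardent, Ines's side holds only 5%, not > 75%.
So before the transaction, Ines does not control Ardent.
After the purchase, Ines holds 46% of Vireo directly, and Northlake's stake falls to 54%.
Ines's side now holds 46% of Vireo, not > 75%, so Ines still does not control Vireo.
After the transaction, Ines's side holds 5% of Ardent, not > 75%, so Ines still does not control Ardent.
No new person acquires control, so the clause is not triggered.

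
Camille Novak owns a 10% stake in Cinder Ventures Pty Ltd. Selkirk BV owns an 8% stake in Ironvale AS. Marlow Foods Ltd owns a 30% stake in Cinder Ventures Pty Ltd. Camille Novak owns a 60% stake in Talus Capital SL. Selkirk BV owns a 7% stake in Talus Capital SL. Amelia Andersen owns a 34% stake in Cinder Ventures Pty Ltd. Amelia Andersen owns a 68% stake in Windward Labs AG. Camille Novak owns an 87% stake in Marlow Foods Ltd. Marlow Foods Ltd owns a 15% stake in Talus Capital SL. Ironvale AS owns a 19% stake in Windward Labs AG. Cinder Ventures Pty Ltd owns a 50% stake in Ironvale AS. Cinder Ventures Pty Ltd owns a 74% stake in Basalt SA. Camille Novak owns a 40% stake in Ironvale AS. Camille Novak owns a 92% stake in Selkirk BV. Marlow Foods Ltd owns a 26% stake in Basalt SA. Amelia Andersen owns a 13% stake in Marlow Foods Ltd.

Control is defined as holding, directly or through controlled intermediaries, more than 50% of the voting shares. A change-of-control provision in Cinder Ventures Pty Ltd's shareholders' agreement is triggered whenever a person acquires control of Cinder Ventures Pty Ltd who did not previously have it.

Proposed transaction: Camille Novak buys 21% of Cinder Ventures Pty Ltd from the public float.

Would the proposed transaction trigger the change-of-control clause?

Yes

The purchase changes only Camille's holdings, so Camille is the only person who could newly come to control Cinder.
Camille holds 92% of Selkirk, so Camille controls Selkirk.
Camille holds 87% of Marlow, so Camille controls Marlow.
Marlow and Camille and Selkirk together hold 15% + 60% + 7% = 82% of Talus, so Camille controls Talus.
In Cinder, Camille's side holds only 10% + 30% = 40%, not > 50%.
So before the transaction, Camille does not control Cinder.
After the purchase, Camille's direct stake in Cinder rises to 10% + 21% = 31%.
Camille and Marlow together hold 31% + 30% = 61% of Cinder, so Camille controls Cinder.
Camille did not control Cinder before and does after, so the clause is triggered.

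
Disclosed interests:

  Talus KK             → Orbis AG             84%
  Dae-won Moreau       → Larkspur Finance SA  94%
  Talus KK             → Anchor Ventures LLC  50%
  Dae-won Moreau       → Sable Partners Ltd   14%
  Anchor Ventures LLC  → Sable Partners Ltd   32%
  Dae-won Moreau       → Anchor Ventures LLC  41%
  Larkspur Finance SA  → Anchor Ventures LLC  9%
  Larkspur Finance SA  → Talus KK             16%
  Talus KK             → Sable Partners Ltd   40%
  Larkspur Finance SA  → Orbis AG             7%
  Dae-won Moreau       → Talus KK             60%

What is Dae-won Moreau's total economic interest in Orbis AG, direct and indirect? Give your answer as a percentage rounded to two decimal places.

69.61%

Dae-won reaches Orbis along 3 paths.
Via Talus: 60% × 84% = 50.4%.
Via Larkspur → Talus: 94% × 16% × 84% = 12.6336%.
Via Larkspur: 94% × 7% = 6.58%.
Total: 50.4% + 12.6336% + 6.58% = 69.6136%.
Rounded: 69.61%.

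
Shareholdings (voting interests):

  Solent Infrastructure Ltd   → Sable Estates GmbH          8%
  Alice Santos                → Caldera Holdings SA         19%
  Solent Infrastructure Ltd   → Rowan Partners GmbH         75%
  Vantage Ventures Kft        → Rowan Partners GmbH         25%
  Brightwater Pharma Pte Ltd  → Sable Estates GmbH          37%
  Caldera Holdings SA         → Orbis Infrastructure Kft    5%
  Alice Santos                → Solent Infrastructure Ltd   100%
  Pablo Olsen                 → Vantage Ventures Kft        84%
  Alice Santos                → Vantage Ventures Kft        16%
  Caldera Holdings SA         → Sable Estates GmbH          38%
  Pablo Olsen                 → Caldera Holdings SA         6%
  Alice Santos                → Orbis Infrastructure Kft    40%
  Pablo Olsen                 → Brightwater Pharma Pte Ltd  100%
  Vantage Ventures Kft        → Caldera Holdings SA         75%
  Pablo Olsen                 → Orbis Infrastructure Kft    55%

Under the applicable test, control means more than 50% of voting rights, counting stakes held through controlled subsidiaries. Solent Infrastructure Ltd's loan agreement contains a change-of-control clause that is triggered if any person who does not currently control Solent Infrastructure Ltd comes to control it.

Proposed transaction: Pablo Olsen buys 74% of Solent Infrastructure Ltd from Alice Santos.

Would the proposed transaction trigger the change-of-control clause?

Yes

The purchase adds only to Pablo's holdings (Alice's stake shrinks), so Pablo is the only person who could newly come to control Solent.
Pablo holds 84% of Vantage, so Pablo controls Vantage.
Vantage and Pablo together hold 75% + 6% = 81% of Caldera, so Pablo controls Caldera.
Pablo holds 100% of Brightwater, so Pablo controls Brightwater.
Pablo and Caldera together hold 55% + 5% = 60% of Orbis, so Pablo controls Orbis.
Caldera and Brightwater together hold 38% + 37% = 75% of Sable, so Pablo controls Sable.
Neither Pablo nor any entity Pablo controls holds any voting interest in Solent.
So before the transaction, Pablo does not control Solent.
After the purchase, Pablo holds 74% of Solent directly, and Alice's stake falls to 26%.
Pablo holds 74% of Solent, so Pablo controls Solent.
Pablo did not control Solent before and does after, so the clause is triggered.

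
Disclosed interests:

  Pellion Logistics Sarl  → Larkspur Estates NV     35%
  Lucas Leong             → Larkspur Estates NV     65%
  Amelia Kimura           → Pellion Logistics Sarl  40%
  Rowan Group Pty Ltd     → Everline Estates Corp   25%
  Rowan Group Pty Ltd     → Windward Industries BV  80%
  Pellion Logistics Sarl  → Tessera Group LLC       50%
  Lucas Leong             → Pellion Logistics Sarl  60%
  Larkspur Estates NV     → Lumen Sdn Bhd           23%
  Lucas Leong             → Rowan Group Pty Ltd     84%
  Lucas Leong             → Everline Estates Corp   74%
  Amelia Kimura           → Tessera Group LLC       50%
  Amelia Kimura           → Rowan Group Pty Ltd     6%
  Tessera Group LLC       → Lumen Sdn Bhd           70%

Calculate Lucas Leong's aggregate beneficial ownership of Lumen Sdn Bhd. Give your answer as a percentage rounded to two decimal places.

Lucas reaches Lumen along 3 paths.
Via Pellion → Larkspur: 60% × 35% × 23% = 4.83%.
Via Larkspur: 65% × 23% = 14.95%.
Via Pellion → Tessera: 60% × 50% × 70% = 21%.
Total: 4.83% + 14.95% + 21% = 40.78%.

40.78%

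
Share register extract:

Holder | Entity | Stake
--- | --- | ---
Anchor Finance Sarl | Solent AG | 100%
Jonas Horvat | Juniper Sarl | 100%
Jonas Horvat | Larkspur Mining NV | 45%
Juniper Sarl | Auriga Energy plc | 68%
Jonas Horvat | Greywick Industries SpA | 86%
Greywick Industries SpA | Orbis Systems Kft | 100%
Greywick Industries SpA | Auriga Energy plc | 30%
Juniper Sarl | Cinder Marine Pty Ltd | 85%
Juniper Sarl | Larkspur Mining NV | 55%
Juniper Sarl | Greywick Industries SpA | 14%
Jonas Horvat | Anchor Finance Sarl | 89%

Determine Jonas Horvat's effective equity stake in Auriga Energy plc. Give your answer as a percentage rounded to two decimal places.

Jonas reaches Auriga along 3 paths.
Via Juniper → Greywick: 100% × 14% × 30% = 4.2%.
Via Greywick: 86% × 30% = 25.8%.
Via Juniper: 100% × 68% = 68%.
Total: 4.2% + 25.8% + 68% = 98%.
Rounded: 98.00%.

98.00%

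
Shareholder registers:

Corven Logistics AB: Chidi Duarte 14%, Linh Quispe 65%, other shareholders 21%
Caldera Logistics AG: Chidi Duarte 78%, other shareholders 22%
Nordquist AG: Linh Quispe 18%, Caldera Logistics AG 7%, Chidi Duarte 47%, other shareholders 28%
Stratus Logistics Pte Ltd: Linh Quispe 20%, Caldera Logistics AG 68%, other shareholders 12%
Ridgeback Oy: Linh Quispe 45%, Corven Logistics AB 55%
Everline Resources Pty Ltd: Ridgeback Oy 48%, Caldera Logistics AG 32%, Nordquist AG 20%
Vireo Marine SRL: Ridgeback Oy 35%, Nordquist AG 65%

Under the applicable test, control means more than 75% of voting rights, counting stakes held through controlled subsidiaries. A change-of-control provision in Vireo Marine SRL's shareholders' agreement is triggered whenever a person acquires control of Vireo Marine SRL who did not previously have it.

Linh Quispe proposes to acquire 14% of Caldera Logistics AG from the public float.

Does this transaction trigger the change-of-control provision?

The purchase changes only Linh's holdings, so Linh is the only person who could newly come to control Vireo.
Linh's largest direct stake is 65% in Corven, which does not meet the threshold, so Linh controls no company.
Neither Linh nor any entity Linh controls holds any voting interest in Vireo.
So before the transaction, Linh does not control Vireo.
After the purchase, Linh holds 14% of Caldera directly.
Linh's side now holds 14% of Caldera, not > 75%, so Linh still does not control Caldera.
After the transaction, neither Linh nor any entity Linh controls holds a voting interest in Vireo, so Linh still does not control it.
No new person acquires control, so the clause is not triggered.

No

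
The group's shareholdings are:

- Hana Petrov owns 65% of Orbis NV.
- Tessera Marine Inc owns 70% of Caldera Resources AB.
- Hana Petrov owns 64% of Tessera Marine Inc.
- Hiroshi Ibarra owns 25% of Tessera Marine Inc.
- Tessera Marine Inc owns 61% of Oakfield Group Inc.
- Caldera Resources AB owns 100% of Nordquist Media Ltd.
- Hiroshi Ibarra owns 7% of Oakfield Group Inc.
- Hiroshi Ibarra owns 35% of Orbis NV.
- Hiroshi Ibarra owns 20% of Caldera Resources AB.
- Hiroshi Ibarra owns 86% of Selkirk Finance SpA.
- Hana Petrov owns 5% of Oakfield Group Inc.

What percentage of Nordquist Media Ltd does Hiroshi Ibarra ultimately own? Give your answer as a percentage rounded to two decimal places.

Hiroshi reaches Nordquist along 2 paths.
Via Caldera: 20% × 100% = 20%.
Via Tessera → Caldera: 25% × 70% × 100% = 17.5%.
Total: 20% + 17.5% = 37.5%.
Rounded: 37.50%.

37.50%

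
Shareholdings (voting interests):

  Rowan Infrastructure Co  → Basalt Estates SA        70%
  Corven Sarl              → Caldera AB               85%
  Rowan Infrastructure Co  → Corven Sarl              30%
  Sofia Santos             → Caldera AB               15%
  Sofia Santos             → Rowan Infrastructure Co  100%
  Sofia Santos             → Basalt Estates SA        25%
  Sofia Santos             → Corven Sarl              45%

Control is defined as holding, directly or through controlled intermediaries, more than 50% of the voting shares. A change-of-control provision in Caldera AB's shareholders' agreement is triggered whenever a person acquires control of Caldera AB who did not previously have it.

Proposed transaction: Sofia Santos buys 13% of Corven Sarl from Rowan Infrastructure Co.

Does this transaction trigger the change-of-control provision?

The purchase adds only to Sofia's holdings (Rowan's stake shrinks), so Sofia is the only person who could newly come to control Caldera.
Sofia holds 100% of Rowan, so Sofia controls Rowan.
Sofia and Rowan together hold 45% + 30% = 75% of Corven, so Sofia controls Corven.
Sofia and Corven together hold 15% + 85% = 100% of Caldera, so Sofia controls Caldera.
So Sofia already controls Caldera before the transaction.
After the purchase, Sofia's direct stake in Corven rises to 45% + 13% = 58%, and Rowan's stake falls to 17%.
Sofia controlled Caldera already, so this is not a new person acquiring control; every other person's position is unchanged or reduced.
No new person acquires control, so the clause is not triggered.

No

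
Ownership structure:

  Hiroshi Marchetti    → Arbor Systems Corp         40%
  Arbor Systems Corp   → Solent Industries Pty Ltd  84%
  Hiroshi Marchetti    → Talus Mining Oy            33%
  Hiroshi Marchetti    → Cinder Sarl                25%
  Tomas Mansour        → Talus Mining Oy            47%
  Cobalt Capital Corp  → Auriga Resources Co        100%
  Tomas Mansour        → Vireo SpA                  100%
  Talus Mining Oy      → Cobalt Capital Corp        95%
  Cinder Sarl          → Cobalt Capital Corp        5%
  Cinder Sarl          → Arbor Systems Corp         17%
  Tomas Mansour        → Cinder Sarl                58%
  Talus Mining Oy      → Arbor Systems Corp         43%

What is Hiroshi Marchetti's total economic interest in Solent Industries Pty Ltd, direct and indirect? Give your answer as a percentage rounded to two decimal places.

Hiroshi reaches Solent along 3 paths.
Via Talus → Arbor: 33% × 43% × 84% = 11.9196%.
Via Cinder → Arbor: 25% × 17% × 84% = 3.57%.
Via Arbor: 40% × 84% = 33.6%.
Total: 11.9196% + 3.57% + 33.6% = 49.0896%.
Rounded: 49.09%.

49.09%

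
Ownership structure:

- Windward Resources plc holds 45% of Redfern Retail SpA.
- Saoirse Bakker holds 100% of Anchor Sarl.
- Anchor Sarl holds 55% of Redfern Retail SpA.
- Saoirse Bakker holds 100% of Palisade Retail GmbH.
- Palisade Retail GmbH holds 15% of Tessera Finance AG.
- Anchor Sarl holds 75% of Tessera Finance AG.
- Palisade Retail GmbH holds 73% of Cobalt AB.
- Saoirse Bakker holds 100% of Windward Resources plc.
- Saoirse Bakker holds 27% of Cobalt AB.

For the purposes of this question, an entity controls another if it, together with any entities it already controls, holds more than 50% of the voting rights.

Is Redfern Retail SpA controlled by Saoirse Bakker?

Yes

Saoirse holds 100% of Windward, so Saoirse controls Windward.
Saoirse holds 100% of Anchor, so Saoirse controls Anchor.
Anchor and Windward together hold 55% + 45% = 100% of Redfern, so Saoirse controls Redfern.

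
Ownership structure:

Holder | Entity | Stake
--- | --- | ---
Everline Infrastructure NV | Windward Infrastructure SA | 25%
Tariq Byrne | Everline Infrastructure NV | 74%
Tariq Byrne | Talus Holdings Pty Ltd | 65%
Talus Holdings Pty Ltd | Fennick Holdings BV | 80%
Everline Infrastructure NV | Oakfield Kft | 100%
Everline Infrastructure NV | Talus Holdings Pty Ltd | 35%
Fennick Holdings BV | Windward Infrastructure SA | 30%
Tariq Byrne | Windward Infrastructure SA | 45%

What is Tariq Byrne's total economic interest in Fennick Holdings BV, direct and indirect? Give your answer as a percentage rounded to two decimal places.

72.72%

Tariq reaches Fennick along 2 paths.
Via Everline → Talus: 74% × 35% × 80% = 20.72%.
Via Talus: 65% × 80% = 52%.
Total: 20.72% + 52% = 72.72%.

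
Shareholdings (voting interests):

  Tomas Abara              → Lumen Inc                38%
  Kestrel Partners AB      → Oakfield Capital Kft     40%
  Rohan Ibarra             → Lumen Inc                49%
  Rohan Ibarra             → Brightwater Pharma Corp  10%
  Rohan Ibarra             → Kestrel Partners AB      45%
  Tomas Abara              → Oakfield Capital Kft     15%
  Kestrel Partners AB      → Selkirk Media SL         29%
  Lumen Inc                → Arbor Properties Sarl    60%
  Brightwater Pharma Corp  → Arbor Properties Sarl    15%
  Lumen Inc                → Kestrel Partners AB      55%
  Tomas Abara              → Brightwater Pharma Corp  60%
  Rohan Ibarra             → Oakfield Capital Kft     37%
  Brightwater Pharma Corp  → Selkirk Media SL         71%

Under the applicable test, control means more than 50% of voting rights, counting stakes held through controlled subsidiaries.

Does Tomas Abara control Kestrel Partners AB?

No

Tomas holds 60% of Brightwater, so Tomas controls Brightwater.
Brightwater holds 71% of Selkirk, so Tomas controls Selkirk.
Neither Tomas nor any entity Tomas controls holds any voting interest in Kestrel.
So Tomas does not control Kestrel.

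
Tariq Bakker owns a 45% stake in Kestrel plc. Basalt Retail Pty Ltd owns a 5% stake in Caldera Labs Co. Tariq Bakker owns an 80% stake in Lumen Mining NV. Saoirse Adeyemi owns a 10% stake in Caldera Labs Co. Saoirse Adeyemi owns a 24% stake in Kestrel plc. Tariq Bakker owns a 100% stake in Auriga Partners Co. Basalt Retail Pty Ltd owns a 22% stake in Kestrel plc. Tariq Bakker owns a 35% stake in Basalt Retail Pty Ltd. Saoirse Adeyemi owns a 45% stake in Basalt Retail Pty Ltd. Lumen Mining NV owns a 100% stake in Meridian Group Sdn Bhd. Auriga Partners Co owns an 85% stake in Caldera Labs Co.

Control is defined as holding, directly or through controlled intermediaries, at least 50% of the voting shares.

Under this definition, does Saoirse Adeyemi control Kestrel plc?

Saoirse's largest direct stake is 45% in Basalt, which does not meet the threshold, so Saoirse controls no company.
In Kestrel, Saoirse's side holds only 24%, not ≥ 50%.
So Saoirse does not control Kestrel.

No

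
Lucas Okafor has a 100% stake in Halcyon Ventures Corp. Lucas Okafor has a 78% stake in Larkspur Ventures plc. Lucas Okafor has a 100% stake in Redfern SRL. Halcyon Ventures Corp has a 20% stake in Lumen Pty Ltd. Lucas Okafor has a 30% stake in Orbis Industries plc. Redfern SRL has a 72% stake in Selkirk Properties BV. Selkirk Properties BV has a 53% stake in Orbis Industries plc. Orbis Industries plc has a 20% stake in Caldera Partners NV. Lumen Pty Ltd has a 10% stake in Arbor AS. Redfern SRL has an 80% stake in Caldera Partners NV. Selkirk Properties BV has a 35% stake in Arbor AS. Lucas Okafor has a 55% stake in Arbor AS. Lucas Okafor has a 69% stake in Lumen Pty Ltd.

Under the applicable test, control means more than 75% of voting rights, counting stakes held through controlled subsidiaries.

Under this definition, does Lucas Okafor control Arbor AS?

Lucas holds 100% of Redfern, so Lucas controls Redfern.
Lucas holds 100% of Halcyon, so Lucas controls Halcyon.
Lucas holds 78% of Larkspur, so Lucas controls Larkspur.
Halcyon and Lucas together hold 20% + 69% = 89% of Lumen, so Lucas controls Lumen.
Redfern holds 80% of Caldera, so Lucas controls Caldera.
In Arbor, Lucas's side holds only 55% + 10% = 65%, not > 75%.
So Lucas does not control Arbor.

No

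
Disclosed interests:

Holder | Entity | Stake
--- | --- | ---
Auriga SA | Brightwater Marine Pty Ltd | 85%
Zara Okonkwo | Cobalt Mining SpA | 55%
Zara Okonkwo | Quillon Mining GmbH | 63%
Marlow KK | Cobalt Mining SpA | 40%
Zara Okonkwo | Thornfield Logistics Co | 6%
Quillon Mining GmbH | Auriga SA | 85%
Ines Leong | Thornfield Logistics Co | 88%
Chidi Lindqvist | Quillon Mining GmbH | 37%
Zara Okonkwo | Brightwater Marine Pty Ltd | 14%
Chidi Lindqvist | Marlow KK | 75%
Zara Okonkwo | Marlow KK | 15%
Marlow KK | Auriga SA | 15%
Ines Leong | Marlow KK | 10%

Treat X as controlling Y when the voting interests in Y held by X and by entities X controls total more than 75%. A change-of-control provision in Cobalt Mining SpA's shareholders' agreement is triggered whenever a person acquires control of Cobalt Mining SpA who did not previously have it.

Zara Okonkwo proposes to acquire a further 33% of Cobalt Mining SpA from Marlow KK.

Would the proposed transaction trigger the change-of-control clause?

Yes

The purchase adds only to Zara's holdings (Marlow's stake shrinks), so Zara is the only person who could newly come to control Cobalt.
Zara's largest direct stake is 63% in Quillon, which does not meet the threshold, so Zara controls no company.
In Cobalt, Zara's side holds only 55%, not > 75%.
So before the transaction, Zara does not control Cobalt.
After the purchase, Zara's direct stake in Cobalt rises to 55% + 33% = 88%, and Marlow's stake falls to 7%.
Zara holds 88% of Cobalt, so Zara controls Cobalt.
Zara did not control Cobalt before and does after, so the clause is triggered.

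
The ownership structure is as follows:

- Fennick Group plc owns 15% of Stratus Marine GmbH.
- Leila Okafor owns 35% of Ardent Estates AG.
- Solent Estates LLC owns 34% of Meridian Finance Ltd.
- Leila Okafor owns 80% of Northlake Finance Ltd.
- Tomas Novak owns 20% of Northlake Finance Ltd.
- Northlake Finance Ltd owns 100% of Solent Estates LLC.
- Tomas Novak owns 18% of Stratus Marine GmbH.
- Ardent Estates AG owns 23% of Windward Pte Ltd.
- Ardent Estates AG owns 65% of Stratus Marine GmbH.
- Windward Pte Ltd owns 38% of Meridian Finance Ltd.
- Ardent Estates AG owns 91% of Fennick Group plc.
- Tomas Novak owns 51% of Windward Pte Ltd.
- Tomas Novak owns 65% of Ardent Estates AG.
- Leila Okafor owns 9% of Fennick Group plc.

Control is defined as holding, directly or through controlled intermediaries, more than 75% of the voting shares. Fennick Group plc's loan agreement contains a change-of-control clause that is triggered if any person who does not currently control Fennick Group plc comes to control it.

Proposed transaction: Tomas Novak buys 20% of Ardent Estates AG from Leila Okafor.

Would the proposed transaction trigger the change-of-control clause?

Yes

The purchase adds only to Tomas's holdings (Leila's stake shrinks), so Tomas is the only person who could newly come to control Fennick.
Tomas's largest direct stake is 65% in Ardent, which does not meet the threshold, so Tomas controls no company.
Neither Tomas nor any entity Tomas controls holds any voting interest in Fennick.
So before the transaction, Tomas does not control Fennick.
After the purchase, Tomas's direct stake in Ardent rises to 65% + 20% = 85%, and Leila's stake falls to 15%.
Tomas holds 85% of Ardent, so Tomas controls Ardent.
Ardent holds 91% of Fennick, so Tomas controls Fennick.
Tomas did not control Fennick before and does after, so the clause is triggered.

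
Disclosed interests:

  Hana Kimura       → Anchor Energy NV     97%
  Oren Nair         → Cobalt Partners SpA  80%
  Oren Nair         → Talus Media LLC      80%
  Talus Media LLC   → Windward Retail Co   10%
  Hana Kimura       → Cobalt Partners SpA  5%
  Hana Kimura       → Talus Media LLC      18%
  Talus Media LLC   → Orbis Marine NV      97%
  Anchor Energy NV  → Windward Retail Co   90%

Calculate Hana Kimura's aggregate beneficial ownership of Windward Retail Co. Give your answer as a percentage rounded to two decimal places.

89.10%

Hana reaches Windward along 2 paths.
Via Talus: 18% × 10% = 1.8%.
Via Anchor: 97% × 90% = 87.3%.
Total: 1.8% + 87.3% = 89.1%.
Rounded: 89.10%.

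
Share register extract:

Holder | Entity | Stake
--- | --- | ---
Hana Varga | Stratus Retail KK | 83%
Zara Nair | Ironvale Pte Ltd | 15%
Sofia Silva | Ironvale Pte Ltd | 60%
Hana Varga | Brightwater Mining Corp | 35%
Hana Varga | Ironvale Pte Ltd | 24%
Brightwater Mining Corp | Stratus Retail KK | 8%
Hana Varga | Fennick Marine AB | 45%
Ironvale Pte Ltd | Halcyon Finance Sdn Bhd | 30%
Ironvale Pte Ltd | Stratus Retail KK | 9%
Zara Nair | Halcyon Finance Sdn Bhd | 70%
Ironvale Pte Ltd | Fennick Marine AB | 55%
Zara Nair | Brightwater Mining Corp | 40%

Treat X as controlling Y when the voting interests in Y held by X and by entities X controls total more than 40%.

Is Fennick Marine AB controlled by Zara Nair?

No

Zara holds 70% of Halcyon, so Zara controls Halcyon.
Neither Zara nor any entity Zara controls holds any voting interest in Fennick.
So Zara does not control Fennick.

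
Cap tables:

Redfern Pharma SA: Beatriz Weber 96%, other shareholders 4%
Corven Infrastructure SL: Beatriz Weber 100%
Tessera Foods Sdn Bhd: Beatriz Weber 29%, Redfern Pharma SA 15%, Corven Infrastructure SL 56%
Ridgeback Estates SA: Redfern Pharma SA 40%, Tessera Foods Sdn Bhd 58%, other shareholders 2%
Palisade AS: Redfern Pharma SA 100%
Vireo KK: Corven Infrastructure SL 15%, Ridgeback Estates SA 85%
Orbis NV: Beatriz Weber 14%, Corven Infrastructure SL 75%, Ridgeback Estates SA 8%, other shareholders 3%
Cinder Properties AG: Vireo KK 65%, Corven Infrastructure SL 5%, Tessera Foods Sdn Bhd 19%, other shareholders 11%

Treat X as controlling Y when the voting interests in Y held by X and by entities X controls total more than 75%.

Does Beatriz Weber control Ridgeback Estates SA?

Yes

Beatriz holds 96% of Redfern, so Beatriz controls Redfern.
Beatriz holds 100% of Corven, so Beatriz controls Corven.
Beatriz and Redfern and Corven together hold 29% + 15% + 56% = 100% of Tessera, so Beatriz controls Tessera.
Redfern and Tessera together hold 40% + 58% = 98% of Ridgeback, so Beatriz controls Ridgeback.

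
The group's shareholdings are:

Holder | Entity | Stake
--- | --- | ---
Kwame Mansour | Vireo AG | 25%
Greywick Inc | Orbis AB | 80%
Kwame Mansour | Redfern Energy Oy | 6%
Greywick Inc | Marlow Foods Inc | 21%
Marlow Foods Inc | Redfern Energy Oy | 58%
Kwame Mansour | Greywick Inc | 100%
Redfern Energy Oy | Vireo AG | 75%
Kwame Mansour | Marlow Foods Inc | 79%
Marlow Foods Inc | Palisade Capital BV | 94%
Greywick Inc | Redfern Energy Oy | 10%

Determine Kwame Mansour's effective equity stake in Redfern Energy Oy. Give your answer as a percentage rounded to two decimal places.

Kwame reaches Redfern along 4 paths.
Via Marlow: 79% × 58% = 45.82%.
Via Greywick → Marlow: 100% × 21% × 58% = 12.18%.
Direct stake: 6% = 6%.
Via Greywick: 100% × 10% = 10%.
Total: 45.82% + 12.18% + 6% + 10% = 74%.
Rounded: 74.00%.

74.00%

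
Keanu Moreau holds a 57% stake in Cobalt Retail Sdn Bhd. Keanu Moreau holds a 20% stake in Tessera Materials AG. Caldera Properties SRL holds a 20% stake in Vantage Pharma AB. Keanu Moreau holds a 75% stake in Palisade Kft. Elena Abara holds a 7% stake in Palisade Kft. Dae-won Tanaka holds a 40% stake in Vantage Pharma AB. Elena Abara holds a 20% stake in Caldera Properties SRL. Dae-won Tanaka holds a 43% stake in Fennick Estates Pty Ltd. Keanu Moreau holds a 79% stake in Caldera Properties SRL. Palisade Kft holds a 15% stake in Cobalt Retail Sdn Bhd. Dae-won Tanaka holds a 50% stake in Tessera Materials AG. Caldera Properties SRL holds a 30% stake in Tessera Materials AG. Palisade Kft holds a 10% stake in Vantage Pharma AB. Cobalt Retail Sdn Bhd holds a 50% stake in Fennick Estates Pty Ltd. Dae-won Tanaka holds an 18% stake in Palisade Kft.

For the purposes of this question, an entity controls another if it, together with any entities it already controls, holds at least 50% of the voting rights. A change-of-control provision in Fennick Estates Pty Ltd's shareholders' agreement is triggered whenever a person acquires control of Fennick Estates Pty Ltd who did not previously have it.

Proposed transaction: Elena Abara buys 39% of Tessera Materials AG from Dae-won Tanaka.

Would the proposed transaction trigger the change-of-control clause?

No

The purchase adds only to Elena's holdings (Dae-won's stake shrinks), so Elena is the only person who could newly come to control Fennick.
Elena's largest direct stake is 20% in Caldera, which does not meet the threshold, so Elena controls no company.
Neither Elena nor any entity Elena controls holds any voting interest in Fennick.
So before the transaction, Elena does not control Fennick.
After the purchase, Elena holds 39% of Tessera directly, and Dae-won's stake falls to 11%.
Elena's side now holds 39% of Tessera, not ≥ 50%, so Elena still does not control Tessera.
After the transaction, neither Elena nor any entity Elena controls holds a voting interest in Fennick, so Elena still does not control it.
No new person acquires control, so the clause is not triggered.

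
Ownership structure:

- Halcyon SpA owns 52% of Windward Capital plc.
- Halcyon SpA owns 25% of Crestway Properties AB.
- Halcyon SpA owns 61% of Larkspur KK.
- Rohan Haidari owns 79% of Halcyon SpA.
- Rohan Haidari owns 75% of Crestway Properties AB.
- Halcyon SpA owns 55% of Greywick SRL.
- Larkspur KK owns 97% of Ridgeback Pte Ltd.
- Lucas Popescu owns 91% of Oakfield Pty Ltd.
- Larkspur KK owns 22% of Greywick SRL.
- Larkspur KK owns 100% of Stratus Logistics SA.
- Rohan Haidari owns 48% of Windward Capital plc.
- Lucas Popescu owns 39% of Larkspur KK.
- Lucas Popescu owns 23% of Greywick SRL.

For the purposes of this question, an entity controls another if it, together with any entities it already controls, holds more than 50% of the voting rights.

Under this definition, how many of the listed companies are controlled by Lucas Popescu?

1

Lucas holds 91% of Oakfield, so Lucas controls Oakfield.
No other company's threshold is met.
Lucas controls 1 company.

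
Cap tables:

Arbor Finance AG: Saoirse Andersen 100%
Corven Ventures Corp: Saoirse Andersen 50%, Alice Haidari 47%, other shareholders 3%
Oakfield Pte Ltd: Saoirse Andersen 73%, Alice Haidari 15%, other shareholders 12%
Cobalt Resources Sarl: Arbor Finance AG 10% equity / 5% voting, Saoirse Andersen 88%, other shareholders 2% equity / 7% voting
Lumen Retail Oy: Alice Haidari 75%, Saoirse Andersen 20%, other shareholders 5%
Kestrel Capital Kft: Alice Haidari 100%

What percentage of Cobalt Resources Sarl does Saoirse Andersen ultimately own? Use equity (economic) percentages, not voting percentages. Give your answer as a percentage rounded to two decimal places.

Saoirse reaches Cobalt along 2 paths.
Via Arbor: 100% × 10% = 10%.
Direct stake: 88% = 88%.
Total: 10% + 88% = 98%.
Rounded: 98.00%.

98.00%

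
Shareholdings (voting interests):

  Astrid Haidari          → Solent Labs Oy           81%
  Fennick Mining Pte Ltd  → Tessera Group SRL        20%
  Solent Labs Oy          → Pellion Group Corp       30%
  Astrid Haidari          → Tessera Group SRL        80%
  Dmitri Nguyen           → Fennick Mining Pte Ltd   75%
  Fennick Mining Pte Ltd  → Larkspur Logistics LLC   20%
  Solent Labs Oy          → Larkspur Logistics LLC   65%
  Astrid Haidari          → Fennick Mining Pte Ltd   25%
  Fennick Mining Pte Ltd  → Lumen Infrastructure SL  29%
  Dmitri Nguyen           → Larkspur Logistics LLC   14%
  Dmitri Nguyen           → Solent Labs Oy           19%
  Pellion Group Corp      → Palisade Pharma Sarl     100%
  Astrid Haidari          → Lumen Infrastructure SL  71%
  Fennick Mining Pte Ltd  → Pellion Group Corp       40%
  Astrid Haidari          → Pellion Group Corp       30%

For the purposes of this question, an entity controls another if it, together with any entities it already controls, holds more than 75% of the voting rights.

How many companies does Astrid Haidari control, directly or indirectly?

Astrid holds 81% of Solent, so Astrid controls Solent.
Astrid holds 80% of Tessera, so Astrid controls Tessera.
No other company's threshold is met.
Astrid controls 2 companies.

2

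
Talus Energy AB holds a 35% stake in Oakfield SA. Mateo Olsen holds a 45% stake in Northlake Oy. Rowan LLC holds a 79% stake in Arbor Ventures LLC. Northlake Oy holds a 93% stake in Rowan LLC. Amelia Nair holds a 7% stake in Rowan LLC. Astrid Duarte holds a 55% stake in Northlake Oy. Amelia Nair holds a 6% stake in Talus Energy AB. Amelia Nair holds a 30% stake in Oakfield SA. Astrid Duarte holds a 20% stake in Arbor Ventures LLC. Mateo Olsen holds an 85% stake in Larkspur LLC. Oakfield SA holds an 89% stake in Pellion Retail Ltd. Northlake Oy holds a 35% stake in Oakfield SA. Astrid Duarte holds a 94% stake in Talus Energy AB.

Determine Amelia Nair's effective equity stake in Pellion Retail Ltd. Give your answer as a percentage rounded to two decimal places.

28.57%

Amelia reaches Pellion along 2 paths.
Via Oakfield: 30% × 89% = 26.7%.
Via Talus → Oakfield: 6% × 35% × 89% = 1.869%.
Total: 26.7% + 1.869% = 28.569%.
Rounded: 28.57%.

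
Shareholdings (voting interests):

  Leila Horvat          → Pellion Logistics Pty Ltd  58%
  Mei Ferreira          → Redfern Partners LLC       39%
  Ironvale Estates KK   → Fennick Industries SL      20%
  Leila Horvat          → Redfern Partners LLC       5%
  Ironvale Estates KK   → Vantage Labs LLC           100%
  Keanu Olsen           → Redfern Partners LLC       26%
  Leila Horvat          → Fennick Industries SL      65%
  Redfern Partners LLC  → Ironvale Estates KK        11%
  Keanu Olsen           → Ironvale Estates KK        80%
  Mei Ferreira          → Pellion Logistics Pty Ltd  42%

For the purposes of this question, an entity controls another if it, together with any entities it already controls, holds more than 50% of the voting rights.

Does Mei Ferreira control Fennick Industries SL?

Mei's largest direct stake is 42% in Pellion, which does not meet the threshold, so Mei controls no company.
Neither Mei nor any entity Mei controls holds any voting interest in Fennick.
So Mei does not control Fennick.

No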